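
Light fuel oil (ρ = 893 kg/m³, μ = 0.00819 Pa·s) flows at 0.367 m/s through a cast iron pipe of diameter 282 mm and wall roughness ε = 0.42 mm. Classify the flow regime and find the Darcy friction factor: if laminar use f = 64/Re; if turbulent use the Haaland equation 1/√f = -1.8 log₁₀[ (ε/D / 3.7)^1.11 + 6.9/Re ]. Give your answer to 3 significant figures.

Re = ρVD/μ = 893·0.367·0.282/0.00819 = 1.128e+04.
Re > 4000 → turbulent. ε/D = 0.00042/0.282 = 0.00149; Haaland: 1/√f = -1.8 log₁₀[0.00017 + 0.000611] = 5.592, so f = 0.03197.

f ≈ 0.0320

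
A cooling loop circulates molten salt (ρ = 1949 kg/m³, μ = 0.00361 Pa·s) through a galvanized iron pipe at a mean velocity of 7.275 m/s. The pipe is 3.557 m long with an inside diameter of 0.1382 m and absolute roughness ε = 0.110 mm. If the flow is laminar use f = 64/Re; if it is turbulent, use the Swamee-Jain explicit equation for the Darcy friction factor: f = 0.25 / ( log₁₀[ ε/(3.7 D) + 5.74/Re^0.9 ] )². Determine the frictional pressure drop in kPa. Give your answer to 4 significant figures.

Reynolds number Re = ρVD/μ = 1949 · 7.275 · 0.1382 / 0.00361 = 5.428e+05.
Re > 4000 → turbulent. Relative roughness ε/D = 0.00011/0.1382 = 0.000796. Swamee-Jain: f = 0.25/(log₁₀[0.000796/3.7 + 5.74/5.428e+05^0.9])² = 0.25/(log₁₀[0.000215 + 3.96e-05])² = 0.25/(-3.594)² = 0.01936.
Darcy-Weisbach: ΔP = f(L/D)(ρV²/2) = 0.01936·(3.557/0.1382)·(1949·7.275²/2) = 0.01936·25.74·5.158e+04 = 2.569e+04 Pa.
ΔP = 2.569e+04 Pa = 25.69 kPa.

ΔP ≈ 25.69 kPa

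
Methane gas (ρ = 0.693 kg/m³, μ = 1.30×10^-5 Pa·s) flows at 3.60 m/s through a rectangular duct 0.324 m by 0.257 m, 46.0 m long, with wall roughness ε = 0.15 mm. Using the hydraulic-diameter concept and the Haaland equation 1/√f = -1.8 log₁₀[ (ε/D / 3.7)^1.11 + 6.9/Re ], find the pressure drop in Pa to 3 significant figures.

ΔP ≈ 15.8 Pa

Hydraulic diameter D_h = 4A/P = 4·(0.324·0.257)/(2·(0.324+0.257)) = 0.3331/1.162 = 0.2866 m.
Re = ρVD_h/μ = 0.693·3.6·0.2866/1.3e-05 = 5.501e+04.
ε/D_h = 0.00015/0.2866 = 0.000523; Haaland gives 1/√f = -1.8 log₁₀[5.33e-05+0.000125] = 6.746, so f = 0.02198.
ΔP = f(L/D_h)(ρV²/2) = 0.02198·46/0.2866·4.491 = 15.84 Pa.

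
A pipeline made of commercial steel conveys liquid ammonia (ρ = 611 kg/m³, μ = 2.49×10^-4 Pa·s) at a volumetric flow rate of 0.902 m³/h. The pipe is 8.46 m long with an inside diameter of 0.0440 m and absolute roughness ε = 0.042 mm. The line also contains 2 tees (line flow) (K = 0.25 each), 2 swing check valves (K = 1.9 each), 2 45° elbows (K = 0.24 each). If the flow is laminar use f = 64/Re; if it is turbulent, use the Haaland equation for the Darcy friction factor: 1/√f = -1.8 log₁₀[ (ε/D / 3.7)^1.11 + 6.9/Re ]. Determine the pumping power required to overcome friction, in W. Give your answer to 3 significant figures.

P ≈ 0.0212 W

Q = 0.902 m³/h = 0.902/3600 = 0.0002506 m³/s.
Cross-sectional area A = πD²/4 = π(0.044)²/4 = 0.001521 m²; mean velocity V = Q/A = 0.0002506/0.001521 = 0.1648 m/s.
Reynolds number Re = ρVD/μ = 611 · 0.1648 · 0.044 / 0.000249 = 1.779e+04.
Re > 4000 → turbulent. Relative roughness ε/D = 4.2e-05/0.044 = 0.000955. Haaland: 1/√f = -1.8 log₁₀[(0.000955/3.7)^1.11 + 6.9/1.779e+04] = -1.8 log₁₀[0.000104 + 0.000388] = 5.955, so f = 0.0282.
Total minor-loss coefficient ΣK = 2·0.25 + 2·1.9 + 2·0.24 = 4.78.
ΔP = [f·L/D + ΣK]·(ρV²/2) = [0.0282·8.46/0.044 + 4.78]·(611·0.1648²/2) = [5.422 + 4.78]·8.295 = 84.63 Pa.
Pumping power P = QΔP = 0.0002506·84.63 = 0.02120 W = 0.0212 W.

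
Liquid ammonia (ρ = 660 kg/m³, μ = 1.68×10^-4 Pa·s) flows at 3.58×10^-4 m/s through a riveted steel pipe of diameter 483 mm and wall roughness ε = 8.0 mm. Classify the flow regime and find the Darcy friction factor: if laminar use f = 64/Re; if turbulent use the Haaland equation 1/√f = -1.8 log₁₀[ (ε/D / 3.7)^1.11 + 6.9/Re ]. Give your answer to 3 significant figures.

f ≈ 0.0942

Re = ρVD/μ = 660·0.000358·0.483/0.000168 = 679.3.
Re < 2300 → laminar, so f = 64/Re = 0.09421 (roughness is irrelevant in laminar flow).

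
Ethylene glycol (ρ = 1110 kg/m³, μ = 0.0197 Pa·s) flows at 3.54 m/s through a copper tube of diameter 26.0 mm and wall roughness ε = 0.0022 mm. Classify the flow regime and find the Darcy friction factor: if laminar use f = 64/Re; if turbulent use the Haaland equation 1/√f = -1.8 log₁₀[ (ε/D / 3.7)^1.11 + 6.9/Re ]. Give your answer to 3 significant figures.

f ≈ 0.0374

Re = ρVD/μ = 1110·3.54·0.026/0.0197 = 5186.
Re > 4000 → turbulent. ε/D = 2.2e-06/0.026 = 8.46e-05; Haaland: 1/√f = -1.8 log₁₀[7.06e-06 + 0.00133] = 5.173, so f = 0.03737.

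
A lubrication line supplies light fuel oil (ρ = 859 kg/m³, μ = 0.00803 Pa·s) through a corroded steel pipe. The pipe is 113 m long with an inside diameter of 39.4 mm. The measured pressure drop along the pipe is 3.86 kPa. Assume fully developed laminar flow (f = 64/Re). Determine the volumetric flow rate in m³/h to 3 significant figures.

Q ≈ 0.906 m³/h

For laminar flow, f = 64/Re with Re = ρVD/μ, so Darcy-Weisbach reduces to ΔP = 32μLV/D². Solving for V: V = ΔP·D²/(32μL) = 3860·(0.0394)²/(32·0.00803·113) = 0.2064 m/s.
Check: Re = ρVD/μ = 859·0.2064·0.0394/0.00803 = 869.8 < 2300, so the laminar assumption holds.
Q = V·A = 0.2064·(π/4·0.0394²) = 0.0002516 m³/s = 0.906 m³/h.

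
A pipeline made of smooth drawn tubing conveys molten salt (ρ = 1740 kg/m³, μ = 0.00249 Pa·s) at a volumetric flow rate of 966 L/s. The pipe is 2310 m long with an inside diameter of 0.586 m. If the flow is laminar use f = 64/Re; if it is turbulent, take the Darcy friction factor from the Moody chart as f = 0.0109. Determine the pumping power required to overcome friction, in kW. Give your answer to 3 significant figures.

P ≈ 463 kW

Q = 966 L/s = 966/1000 = 0.966 m³/s.
Cross-sectional area A = πD²/4 = π(0.586)²/4 = 0.2697 m²; mean velocity V = Q/A = 0.966/0.2697 = 3.582 m/s.
Reynolds number Re = ρVD/μ = 1740 · 3.582 · 0.586 / 0.00249 = 1.467e+06.
Re > 4000 → turbulent; use the Moody-chart value f = 0.0109.
Darcy-Weisbach: ΔP = f(L/D)(ρV²/2) = 0.0109·(2310/0.586)·(1740·3.582²/2) = 0.0109·3942·1.116e+04 = 4.796e+05 Pa.
Pumping power P = QΔP = 0.966·4.796e+05 = 463300 W = 463 kW.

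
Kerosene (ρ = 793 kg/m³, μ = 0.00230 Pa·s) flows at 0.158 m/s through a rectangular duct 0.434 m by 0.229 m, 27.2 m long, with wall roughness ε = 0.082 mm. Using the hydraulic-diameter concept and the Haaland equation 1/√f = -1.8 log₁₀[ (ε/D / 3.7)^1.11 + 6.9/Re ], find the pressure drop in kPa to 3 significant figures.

Hydraulic diameter D_h = 4A/P = 4·(0.434·0.229)/(2·(0.434+0.229)) = 0.3975/1.326 = 0.2998 m.
Re = ρVD_h/μ = 793·0.158·0.2998/0.0023 = 1.633e+04.
ε/D_h = 8.2e-05/0.2998 = 0.000274; Haaland gives 1/√f = -1.8 log₁₀[2.6e-05+0.000422] = 6.027, so f = 0.02753.
ΔP = f(L/D_h)(ρV²/2) = 0.02753·27.2/0.2998·9.898 = 24.72 Pa.
ΔP = 0.0247 kPa.

ΔP ≈ 0.0247 kPa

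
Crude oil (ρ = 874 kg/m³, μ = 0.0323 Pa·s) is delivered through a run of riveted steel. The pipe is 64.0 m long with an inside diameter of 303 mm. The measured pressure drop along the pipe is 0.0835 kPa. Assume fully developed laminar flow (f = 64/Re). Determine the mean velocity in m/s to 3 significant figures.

V ≈ 0.116 m/s

For laminar flow, f = 64/Re with Re = ρVD/μ, so Darcy-Weisbach reduces to ΔP = 32μLV/D². Solving for V: V = ΔP·D²/(32μL) = 83.5·(0.303)²/(32·0.0323·64) = 0.1159 m/s.
Check: Re = ρVD/μ = 874·0.1159·0.303/0.0323 = 950.1 < 2300, so the laminar assumption holds.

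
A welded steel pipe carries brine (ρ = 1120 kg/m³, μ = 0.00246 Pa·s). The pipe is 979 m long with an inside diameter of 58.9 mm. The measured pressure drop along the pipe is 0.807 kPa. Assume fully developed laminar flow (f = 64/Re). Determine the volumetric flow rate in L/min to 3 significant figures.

Q ≈ 5.94 L/min

For laminar flow, f = 64/Re with Re = ρVD/μ, so Darcy-Weisbach reduces to ΔP = 32μLV/D². Solving for V: V = ΔP·D²/(32μL) = 807·(0.0589)²/(32·0.00246·979) = 0.03633 m/s.
Check: Re = ρVD/μ = 1120·0.03633·0.0589/0.00246 = 974.2 < 2300, so the laminar assumption holds.
Q = V·A = 0.03633·(π/4·0.0589²) = 9.898e-05 m³/s = 5.94 L/min.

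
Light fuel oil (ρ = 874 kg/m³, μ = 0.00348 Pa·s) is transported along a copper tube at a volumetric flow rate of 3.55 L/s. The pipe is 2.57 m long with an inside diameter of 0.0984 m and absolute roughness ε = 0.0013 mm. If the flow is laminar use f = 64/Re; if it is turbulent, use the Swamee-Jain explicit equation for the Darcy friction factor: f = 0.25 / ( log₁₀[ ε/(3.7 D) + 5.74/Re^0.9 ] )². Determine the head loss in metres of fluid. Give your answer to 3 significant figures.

h_f ≈ 0.00865 m

Q = 3.55 L/s = 3.55/1000 = 0.00355 m³/s.
Cross-sectional area A = πD²/4 = π(0.0984)²/4 = 0.007605 m²; mean velocity V = Q/A = 0.00355/0.007605 = 0.4668 m/s.
Reynolds number Re = ρVD/μ = 874 · 0.4668 · 0.0984 / 0.00348 = 1.154e+04.
Re > 4000 → turbulent. Relative roughness ε/D = 1.3e-06/0.0984 = 1.32e-05. Swamee-Jain: f = 0.25/(log₁₀[1.32e-05/3.7 + 5.74/1.154e+04^0.9])² = 0.25/(log₁₀[3.57e-06 + 0.00127])² = 0.25/(-2.896)² = 0.02981.
Darcy-Weisbach: ΔP = f(L/D)(ρV²/2) = 0.02981·(2.57/0.0984)·(874·0.4668²/2) = 0.02981·26.12·95.23 = 74.15 Pa.
Head loss h_f = ΔP/(ρg) = 74.15/(874·9.81) = 0.00865 m.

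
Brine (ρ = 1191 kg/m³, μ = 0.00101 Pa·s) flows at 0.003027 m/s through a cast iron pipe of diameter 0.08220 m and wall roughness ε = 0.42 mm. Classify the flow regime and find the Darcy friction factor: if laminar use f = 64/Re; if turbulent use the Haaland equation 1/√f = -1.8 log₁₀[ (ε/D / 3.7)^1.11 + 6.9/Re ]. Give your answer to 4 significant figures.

Re = ρVD/μ = 1191·0.003027·0.0822/0.00101 = 293.4.
Re < 2300 → laminar, so f = 64/Re = 0.2181 (roughness is irrelevant in laminar flow).

f ≈ 0.2181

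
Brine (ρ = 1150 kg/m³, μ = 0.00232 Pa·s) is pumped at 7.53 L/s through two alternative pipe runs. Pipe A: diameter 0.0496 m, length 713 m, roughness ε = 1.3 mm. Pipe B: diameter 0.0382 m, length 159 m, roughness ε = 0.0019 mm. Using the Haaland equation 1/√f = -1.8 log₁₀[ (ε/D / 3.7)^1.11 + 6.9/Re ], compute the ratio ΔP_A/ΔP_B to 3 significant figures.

Pipe A: V = Q/A = 0.00753/0.001932 = 3.897 m/s; Re = 9.581e+04; ε/D = 0.0262; Haaland → f = 0.05455; ΔP_A = f(L/D)(ρV²/2) = 6.848e+06 Pa.
Pipe B: V = Q/A = 0.00753/0.001146 = 6.57 m/s; Re = 1.244e+05; ε/D = 4.97e-05; Haaland → f = 0.01728; ΔP_B = f(L/D)(ρV²/2) = 1.785e+06 Pa.
ΔP_A/ΔP_B = 6.848e+06/1.785e+06 = 3.84.

ΔP_A/ΔP_B ≈ 3.84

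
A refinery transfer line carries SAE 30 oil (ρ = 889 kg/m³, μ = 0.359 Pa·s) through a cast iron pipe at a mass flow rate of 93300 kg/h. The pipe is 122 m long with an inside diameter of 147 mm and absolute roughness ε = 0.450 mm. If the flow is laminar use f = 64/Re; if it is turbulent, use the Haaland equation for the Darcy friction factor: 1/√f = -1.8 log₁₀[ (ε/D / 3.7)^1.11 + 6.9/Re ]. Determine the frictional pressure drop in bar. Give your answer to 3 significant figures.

ΔP ≈ 1.11 bar

ṁ = 93300 kg/h = 93300/3600 = 25.92 kg/s.
A = πD²/4 = π(0.147)²/4 = 0.01697 m²; mean velocity V = ṁ/(ρA) = 25.92/(889 · 0.01697) = 1.718 m/s.
Reynolds number Re = ρVD/μ = 889 · 1.718 · 0.147 / 0.359 = 625.3.
Re < 2300 → laminar flow, so f = 64/Re = 64/625.3 = 0.1024 (the turbulent correlation is not needed).
Darcy-Weisbach: ΔP = f(L/D)(ρV²/2) = 0.1024·(122/0.147)·(889·1.718²/2) = 0.1024·829.9·1312 = 1.114e+05 Pa.
ΔP = 1.114e+05 Pa = 1.11 bar.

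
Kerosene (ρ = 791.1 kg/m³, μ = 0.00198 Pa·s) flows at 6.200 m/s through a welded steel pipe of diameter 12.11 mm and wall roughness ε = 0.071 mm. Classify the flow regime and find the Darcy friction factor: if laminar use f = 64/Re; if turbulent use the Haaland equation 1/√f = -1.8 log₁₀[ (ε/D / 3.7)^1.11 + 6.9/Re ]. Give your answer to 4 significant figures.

Re = ρVD/μ = 791.1·6.2·0.01211/0.00198 = 3e+04.
Re > 4000 → turbulent. ε/D = 7.1e-05/0.01211 = 0.00586; Haaland: 1/√f = -1.8 log₁₀[0.00078 + 0.00023] = 5.392, so f = 0.03439.

f ≈ 0.03439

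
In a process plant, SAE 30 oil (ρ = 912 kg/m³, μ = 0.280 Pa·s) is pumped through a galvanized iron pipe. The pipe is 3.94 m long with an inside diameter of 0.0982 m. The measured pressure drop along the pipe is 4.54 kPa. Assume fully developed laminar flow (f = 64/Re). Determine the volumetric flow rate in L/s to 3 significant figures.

For laminar flow, f = 64/Re with Re = ρVD/μ, so Darcy-Weisbach reduces to ΔP = 32μLV/D². Solving for V: V = ΔP·D²/(32μL) = 4540·(0.0982)²/(32·0.28·3.94) = 1.24 m/s.
Check: Re = ρVD/μ = 912·1.24·0.0982/0.28 = 396.7 < 2300, so the laminar assumption holds.
Q = V·A = 1.24·(π/4·0.0982²) = 0.009393 m³/s = 9.39 L/s.

Q ≈ 9.39 L/s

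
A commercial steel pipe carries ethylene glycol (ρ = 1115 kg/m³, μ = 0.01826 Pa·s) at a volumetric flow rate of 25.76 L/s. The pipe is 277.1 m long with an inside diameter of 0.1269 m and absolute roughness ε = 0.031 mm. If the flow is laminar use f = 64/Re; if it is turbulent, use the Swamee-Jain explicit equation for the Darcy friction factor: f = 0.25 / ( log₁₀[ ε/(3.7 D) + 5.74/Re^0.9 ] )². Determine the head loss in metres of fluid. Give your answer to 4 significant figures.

h_f ≈ 12.91 m

Q = 25.76 L/s = 25.76/1000 = 0.02576 m³/s.
Cross-sectional area A = πD²/4 = π(0.1269)²/4 = 0.01265 m²; mean velocity V = Q/A = 0.02576/0.01265 = 2.037 m/s.
Reynolds number Re = ρVD/μ = 1115 · 2.037 · 0.1269 / 0.0183 = 1.578e+04.
Re > 4000 → turbulent. Relative roughness ε/D = 3.1e-05/0.1269 = 0.000244. Swamee-Jain: f = 0.25/(log₁₀[0.000244/3.7 + 5.74/1.578e+04^0.9])² = 0.25/(log₁₀[6.6e-05 + 0.000956])² = 0.25/(-2.99)² = 0.02796.
Darcy-Weisbach: ΔP = f(L/D)(ρV²/2) = 0.02796·(277.1/0.1269)·(1115·2.037²/2) = 0.02796·2184·2313 = 1.412e+05 Pa.
Head loss h_f = ΔP/(ρg) = 1.412e+05/(1115·9.81) = 12.91 m.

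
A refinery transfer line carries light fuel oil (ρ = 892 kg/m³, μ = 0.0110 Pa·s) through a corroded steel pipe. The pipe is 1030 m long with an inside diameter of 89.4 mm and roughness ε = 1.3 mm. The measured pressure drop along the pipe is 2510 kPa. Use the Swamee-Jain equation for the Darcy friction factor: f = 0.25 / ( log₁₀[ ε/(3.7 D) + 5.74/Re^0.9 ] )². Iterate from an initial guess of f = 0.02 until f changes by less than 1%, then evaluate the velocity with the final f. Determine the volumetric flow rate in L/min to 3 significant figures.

Rearranging Darcy-Weisbach: V = √(2·ΔP·D/(f·L·ρ)). With ε/D = 0.0013/0.0894 = 0.0145, iterate starting from f = 0.02:
  f = 0.02 → V = √(2·2.51e+06·0.0894/(0.02·1030·892)) = 4.942 m/s; Re = ρVD/μ = 3.583e+04; f → 0.04497
  f = 0.04497 → V = 3.296 m/s; Re = 2.389e+04; f → 0.04572
  f = 0.04572 → V = 3.269 m/s; Re = 2.37e+04; f → 0.04574
Converged (Δf/f < 1%). With the final f = 0.04574: V = √(2·2.51e+06·0.0894/(0.04574·1030·892)) = 3.268 m/s.
Q = V·A = 3.268·(π/4·0.0894²) = 0.02051 m³/s = 1230 L/min.

Q ≈ 1230 L/min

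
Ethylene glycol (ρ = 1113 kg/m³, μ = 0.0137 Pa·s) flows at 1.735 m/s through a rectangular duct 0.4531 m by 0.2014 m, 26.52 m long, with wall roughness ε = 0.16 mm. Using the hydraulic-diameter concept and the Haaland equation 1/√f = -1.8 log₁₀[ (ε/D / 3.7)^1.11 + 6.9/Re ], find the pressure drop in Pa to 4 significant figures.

ΔP ≈ 3733 Pa

Hydraulic diameter D_h = 4A/P = 4·(0.4531·0.2014)/(2·(0.4531+0.2014)) = 0.365/1.309 = 0.2789 m.
Re = ρVD_h/μ = 1113·1.735·0.2789/0.0137 = 3.931e+04.
ε/D_h = 0.00016/0.2789 = 0.000574; Haaland gives 1/√f = -1.8 log₁₀[5.91e-05+0.000176] = 6.533, so f = 0.02343.
ΔP = f(L/D_h)(ρV²/2) = 0.02343·26.52/0.2789·1675 = 3733 Pa.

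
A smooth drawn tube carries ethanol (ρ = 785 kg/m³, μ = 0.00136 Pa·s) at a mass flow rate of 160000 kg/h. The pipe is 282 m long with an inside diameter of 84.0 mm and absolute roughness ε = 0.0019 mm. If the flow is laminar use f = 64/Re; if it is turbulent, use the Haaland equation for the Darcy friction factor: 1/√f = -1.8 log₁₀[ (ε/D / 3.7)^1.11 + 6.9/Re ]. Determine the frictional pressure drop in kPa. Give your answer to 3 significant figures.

ΔP ≈ 1840 kPa

ṁ = 160000 kg/h = 160000/3600 = 44.44 kg/s.
A = πD²/4 = π(0.084)²/4 = 0.005542 m²; mean velocity V = ṁ/(ρA) = 44.44/(785 · 0.005542) = 10.22 m/s.
Reynolds number Re = ρVD/μ = 785 · 10.22 · 0.084 / 0.00136 = 4.953e+05.
Re > 4000 → turbulent. Relative roughness ε/D = 1.9e-06/0.084 = 2.26e-05. Haaland: 1/√f = -1.8 log₁₀[(2.26e-05/3.7)^1.11 + 6.9/4.953e+05] = -1.8 log₁₀[1.63e-06 + 1.39e-05] = 8.654, so f = 0.01335.
Darcy-Weisbach: ΔP = f(L/D)(ρV²/2) = 0.01335·(282/0.084)·(785·10.22²/2) = 0.01335·3357·4.097e+04 = 1.836e+06 Pa.
ΔP = 1.836e+06 Pa = 1840 kPa.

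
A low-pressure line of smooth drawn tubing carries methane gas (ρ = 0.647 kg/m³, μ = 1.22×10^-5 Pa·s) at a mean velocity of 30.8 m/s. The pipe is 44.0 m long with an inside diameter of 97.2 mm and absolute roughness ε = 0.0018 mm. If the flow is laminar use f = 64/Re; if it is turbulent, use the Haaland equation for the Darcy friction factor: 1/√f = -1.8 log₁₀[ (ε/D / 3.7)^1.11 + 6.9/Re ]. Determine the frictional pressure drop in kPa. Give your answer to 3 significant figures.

ΔP ≈ 2.27 kPa

Reynolds number Re = ρVD/μ = 0.647 · 30.8 · 0.0972 / 1.22e-05 = 1.588e+05.
Re > 4000 → turbulent. Relative roughness ε/D = 1.8e-06/0.0972 = 1.85e-05. Haaland: 1/√f = -1.8 log₁₀[(1.85e-05/3.7)^1.11 + 6.9/1.588e+05] = -1.8 log₁₀[1.31e-06 + 4.35e-05] = 7.828, so f = 0.01632.
Darcy-Weisbach: ΔP = f(L/D)(ρV²/2) = 0.01632·(44/0.0972)·(0.647·30.8²/2) = 0.01632·452.7·306.9 = 2267 Pa.
ΔP = 2267 Pa = 2.27 kPa.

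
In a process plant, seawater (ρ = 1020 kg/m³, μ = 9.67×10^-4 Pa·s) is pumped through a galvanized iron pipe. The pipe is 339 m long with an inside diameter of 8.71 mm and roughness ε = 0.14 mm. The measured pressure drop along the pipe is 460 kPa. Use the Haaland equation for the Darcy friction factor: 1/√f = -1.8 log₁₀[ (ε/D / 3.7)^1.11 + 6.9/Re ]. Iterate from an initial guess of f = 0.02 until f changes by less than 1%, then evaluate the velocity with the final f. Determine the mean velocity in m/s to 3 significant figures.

V ≈ 0.673 m/s

Rearranging Darcy-Weisbach: V = √(2·ΔP·D/(f·L·ρ)). With ε/D = 0.00014/0.00871 = 0.0161, iterate starting from f = 0.02:
  f = 0.02 → V = √(2·4.6e+05·0.00871/(0.02·339·1020)) = 1.076 m/s; Re = ρVD/μ = 9890; f → 0.04897
  f = 0.04897 → V = 0.6879 m/s; Re = 6320; f → 0.05107
  f = 0.05107 → V = 0.6736 m/s; Re = 6189; f → 0.05119
Converged (Δf/f < 1%). With the final f = 0.05119: V = √(2·4.6e+05·0.00871/(0.05119·339·1020)) = 0.6729 m/s.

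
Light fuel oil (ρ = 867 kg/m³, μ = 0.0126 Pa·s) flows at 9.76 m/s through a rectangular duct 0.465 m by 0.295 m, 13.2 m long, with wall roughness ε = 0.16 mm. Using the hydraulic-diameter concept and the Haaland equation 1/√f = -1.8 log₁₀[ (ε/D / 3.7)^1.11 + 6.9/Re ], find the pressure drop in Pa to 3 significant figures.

Hydraulic diameter D_h = 4A/P = 4·(0.465·0.295)/(2·(0.465+0.295)) = 0.5487/1.52 = 0.361 m.
Re = ρVD_h/μ = 867·9.76·0.361/0.0126 = 2.424e+05.
ε/D_h = 0.00016/0.361 = 0.000443; Haaland gives 1/√f = -1.8 log₁₀[4.44e-05+2.85e-05] = 7.448, so f = 0.01803.
ΔP = f(L/D_h)(ρV²/2) = 0.01803·13.2/0.361·4.129e+04 = 2.722e+04 Pa.

ΔP ≈ 27200 Pa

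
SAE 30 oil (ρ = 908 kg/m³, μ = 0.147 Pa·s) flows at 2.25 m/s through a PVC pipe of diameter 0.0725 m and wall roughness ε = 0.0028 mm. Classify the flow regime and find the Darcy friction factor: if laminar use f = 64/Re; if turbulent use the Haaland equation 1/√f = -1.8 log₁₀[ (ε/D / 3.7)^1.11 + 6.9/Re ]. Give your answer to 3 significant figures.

Re = ρVD/μ = 908·2.25·0.0725/0.147 = 1008.
Re < 2300 → laminar, so f = 64/Re = 0.06352 (roughness is irrelevant in laminar flow).

f ≈ 0.0635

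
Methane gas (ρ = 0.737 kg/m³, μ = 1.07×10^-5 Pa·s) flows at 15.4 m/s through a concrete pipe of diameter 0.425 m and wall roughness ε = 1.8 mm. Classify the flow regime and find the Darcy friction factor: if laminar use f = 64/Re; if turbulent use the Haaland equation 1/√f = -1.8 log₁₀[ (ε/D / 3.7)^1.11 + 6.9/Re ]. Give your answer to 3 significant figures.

Re = ρVD/μ = 0.737·15.4·0.425/1.07e-05 = 4.508e+05.
Re > 4000 → turbulent. ε/D = 0.0018/0.425 = 0.00424; Haaland: 1/√f = -1.8 log₁₀[0.000543 + 1.53e-05] = 5.855, so f = 0.02917.

f ≈ 0.0292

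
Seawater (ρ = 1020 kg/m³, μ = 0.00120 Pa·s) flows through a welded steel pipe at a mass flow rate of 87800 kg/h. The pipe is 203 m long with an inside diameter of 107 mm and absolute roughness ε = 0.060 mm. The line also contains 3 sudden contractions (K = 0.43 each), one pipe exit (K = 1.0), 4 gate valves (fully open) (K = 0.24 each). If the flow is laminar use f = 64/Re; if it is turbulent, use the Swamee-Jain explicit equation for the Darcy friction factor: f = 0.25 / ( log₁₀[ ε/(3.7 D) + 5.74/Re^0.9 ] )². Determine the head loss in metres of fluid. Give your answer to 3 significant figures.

h_f ≈ 14.1 m

ṁ = 87800 kg/h = 87800/3600 = 24.39 kg/s.
A = πD²/4 = π(0.107)²/4 = 0.008992 m²; mean velocity V = ṁ/(ρA) = 24.39/(1020 · 0.008992) = 2.659 m/s.
Reynolds number Re = ρVD/μ = 1020 · 2.659 · 0.107 / 0.0012 = 2.418e+05.
Re > 4000 → turbulent. Relative roughness ε/D = 6e-05/0.107 = 0.000561. Swamee-Jain: f = 0.25/(log₁₀[0.000561/3.7 + 5.74/2.418e+05^0.9])² = 0.25/(log₁₀[0.000152 + 8.2e-05])² = 0.25/(-3.632)² = 0.01896.
Total minor-loss coefficient ΣK = 3·0.43 + 1·1 + 4·0.24 = 3.25.
ΔP = [f·L/D + ΣK]·(ρV²/2) = [0.01896·203/0.107 + 3.25]·(1020·2.659²/2) = [35.96 + 3.25]·3606 = 1.414e+05 Pa.
Head loss h_f = ΔP/(ρg) = 1.414e+05/(1020·9.81) = 14.1 m.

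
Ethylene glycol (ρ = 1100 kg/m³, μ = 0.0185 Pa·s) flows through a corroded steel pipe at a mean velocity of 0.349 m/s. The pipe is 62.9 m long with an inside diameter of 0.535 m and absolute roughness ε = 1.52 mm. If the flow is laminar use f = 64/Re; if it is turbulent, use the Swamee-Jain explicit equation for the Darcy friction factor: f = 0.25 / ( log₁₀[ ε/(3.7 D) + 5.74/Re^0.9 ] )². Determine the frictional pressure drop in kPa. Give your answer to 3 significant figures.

Reynolds number Re = ρVD/μ = 1100 · 0.349 · 0.535 / 0.0185 = 1.11e+04.
Re > 4000 → turbulent. Relative roughness ε/D = 0.00152/0.535 = 0.00284. Swamee-Jain: f = 0.25/(log₁₀[0.00284/3.7 + 5.74/1.11e+04^0.9])² = 0.25/(log₁₀[0.000768 + 0.00131])² = 0.25/(-2.682)² = 0.03476.
Darcy-Weisbach: ΔP = f(L/D)(ρV²/2) = 0.03476·(62.9/0.535)·(1100·0.349²/2) = 0.03476·117.6·66.99 = 273.8 Pa.
ΔP = 273.8 Pa = 0.274 kPa.

ΔP ≈ 0.274 kPa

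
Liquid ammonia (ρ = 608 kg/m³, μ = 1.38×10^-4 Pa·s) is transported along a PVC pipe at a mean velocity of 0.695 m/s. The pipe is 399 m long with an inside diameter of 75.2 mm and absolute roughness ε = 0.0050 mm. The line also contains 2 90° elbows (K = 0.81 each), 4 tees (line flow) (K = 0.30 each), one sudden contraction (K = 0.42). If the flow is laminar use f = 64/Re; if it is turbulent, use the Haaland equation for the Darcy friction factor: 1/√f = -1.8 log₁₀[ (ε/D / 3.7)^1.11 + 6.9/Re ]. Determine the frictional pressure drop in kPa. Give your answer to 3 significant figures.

ΔP ≈ 12.6 kPa

Reynolds number Re = ρVD/μ = 608 · 0.695 · 0.0752 / 0.000138 = 2.303e+05.
Re > 4000 → turbulent. Relative roughness ε/D = 5e-06/0.0752 = 6.65e-05. Haaland: 1/√f = -1.8 log₁₀[(6.65e-05/3.7)^1.11 + 6.9/2.303e+05] = -1.8 log₁₀[5.4e-06 + 3e-05] = 8.013, so f = 0.01558.
Total minor-loss coefficient ΣK = 2·0.81 + 4·0.3 + 1·0.42 = 3.24.
ΔP = [f·L/D + ΣK]·(ρV²/2) = [0.01558·399/0.0752 + 3.24]·(608·0.695²/2) = [82.65 + 3.24]·146.8 = 1.261e+04 Pa.
ΔP = 1.261e+04 Pa = 12.6 kPa.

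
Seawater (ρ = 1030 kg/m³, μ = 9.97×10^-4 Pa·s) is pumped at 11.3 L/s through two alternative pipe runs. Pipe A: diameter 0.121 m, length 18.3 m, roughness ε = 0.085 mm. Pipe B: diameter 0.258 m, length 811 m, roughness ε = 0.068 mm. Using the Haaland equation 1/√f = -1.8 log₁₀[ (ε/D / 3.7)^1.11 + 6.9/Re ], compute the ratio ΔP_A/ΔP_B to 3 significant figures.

Pipe A: V = Q/A = 0.0113/0.0115 = 0.9827 m/s; Re = 1.228e+05; ε/D = 0.000702; Haaland → f = 0.02044; ΔP_A = f(L/D)(ρV²/2) = 1538 Pa.
Pipe B: V = Q/A = 0.0113/0.05228 = 0.2161 m/s; Re = 5.761e+04; ε/D = 0.000264; Haaland → f = 0.02094; ΔP_B = f(L/D)(ρV²/2) = 1583 Pa.
ΔP_A/ΔP_B = 1538/1583 = 0.971.

ΔP_A/ΔP_B ≈ 0.971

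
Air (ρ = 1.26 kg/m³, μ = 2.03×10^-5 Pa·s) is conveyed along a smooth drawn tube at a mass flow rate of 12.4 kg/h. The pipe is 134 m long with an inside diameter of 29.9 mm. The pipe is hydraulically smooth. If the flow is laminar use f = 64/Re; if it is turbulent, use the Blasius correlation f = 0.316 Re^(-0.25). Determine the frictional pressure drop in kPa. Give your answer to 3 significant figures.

ṁ = 12.4 kg/h = 12.4/3600 = 0.003444 kg/s.
A = πD²/4 = π(0.0299)²/4 = 0.0007022 m²; mean velocity V = ṁ/(ρA) = 0.003444/(1.26 · 0.0007022) = 3.893 m/s.
Reynolds number Re = ρVD/μ = 1.26 · 3.893 · 0.0299 / 2.03e-05 = 7225.
Re > 4000 → turbulent. Smooth-pipe (Blasius): f = 0.316 Re^(-0.25) = 0.316/(7225)^0.25 = 0.03427.
Darcy-Weisbach: ΔP = f(L/D)(ρV²/2) = 0.03427·(134/0.0299)·(1.26·3.893²/2) = 0.03427·4482·9.549 = 1467 Pa.
ΔP = 1467 Pa = 1.47 kPa.

ΔP ≈ 1.47 kPa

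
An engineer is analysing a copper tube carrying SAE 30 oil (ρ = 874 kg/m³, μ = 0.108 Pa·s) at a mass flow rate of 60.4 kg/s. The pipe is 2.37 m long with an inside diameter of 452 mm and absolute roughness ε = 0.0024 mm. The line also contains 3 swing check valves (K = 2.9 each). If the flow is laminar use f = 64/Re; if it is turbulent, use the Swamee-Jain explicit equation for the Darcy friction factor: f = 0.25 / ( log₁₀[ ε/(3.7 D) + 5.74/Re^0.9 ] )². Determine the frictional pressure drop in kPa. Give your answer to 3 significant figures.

ΔP ≈ 0.722 kPa

A = πD²/4 = π(0.452)²/4 = 0.1605 m²; mean velocity V = ṁ/(ρA) = 60.4/(874 · 0.1605) = 0.4307 m/s.
Reynolds number Re = ρVD/μ = 874 · 0.4307 · 0.452 / 0.108 = 1575.
Re < 2300 → laminar flow, so f = 64/Re = 64/1575 = 0.04063 (the turbulent correlation is not needed).
Total minor-loss coefficient ΣK = 3·2.9 = 8.7.
ΔP = [f·L/D + ΣK]·(ρV²/2) = [0.04063·2.37/0.452 + 8.7]·(874·0.4307²/2) = [0.213 + 8.7]·81.06 = 722.5 Pa.
ΔP = 722.5 Pa = 0.722 kPa.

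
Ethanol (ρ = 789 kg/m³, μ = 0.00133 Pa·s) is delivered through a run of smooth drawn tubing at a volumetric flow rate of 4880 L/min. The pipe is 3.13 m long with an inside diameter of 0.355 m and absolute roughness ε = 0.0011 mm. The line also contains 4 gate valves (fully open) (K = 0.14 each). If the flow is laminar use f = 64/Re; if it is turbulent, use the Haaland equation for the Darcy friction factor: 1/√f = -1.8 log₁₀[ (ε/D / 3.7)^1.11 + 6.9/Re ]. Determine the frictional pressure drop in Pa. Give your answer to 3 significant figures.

ΔP ≈ 187 Pa

Q = 4880 L/min = 4880/60000 = 0.08133 m³/s.
Cross-sectional area A = πD²/4 = π(0.355)²/4 = 0.09898 m²; mean velocity V = Q/A = 0.08133/0.09898 = 0.8217 m/s.
Reynolds number Re = ρVD/μ = 789 · 0.8217 · 0.355 / 0.00133 = 1.731e+05.
Re > 4000 → turbulent. Relative roughness ε/D = 1.1e-06/0.355 = 3.1e-06. Haaland: 1/√f = -1.8 log₁₀[(3.1e-06/3.7)^1.11 + 6.9/1.731e+05] = -1.8 log₁₀[1.8e-07 + 3.99e-05] = 7.915, so f = 0.01596.
Total minor-loss coefficient ΣK = 4·0.14 = 0.56.
ΔP = [f·L/D + ΣK]·(ρV²/2) = [0.01596·3.13/0.355 + 0.56]·(789·0.8217²/2) = [0.1407 + 0.56]·266.4 = 186.7 Pa.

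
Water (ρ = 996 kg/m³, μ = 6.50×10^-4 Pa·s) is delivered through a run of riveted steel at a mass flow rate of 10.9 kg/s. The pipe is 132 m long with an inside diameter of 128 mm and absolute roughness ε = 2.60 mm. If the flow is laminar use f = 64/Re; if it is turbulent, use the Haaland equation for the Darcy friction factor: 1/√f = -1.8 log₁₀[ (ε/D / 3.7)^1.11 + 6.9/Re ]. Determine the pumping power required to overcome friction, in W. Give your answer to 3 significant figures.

A = πD²/4 = π(0.128)²/4 = 0.01287 m²; mean velocity V = ṁ/(ρA) = 10.9/(996 · 0.01287) = 0.8505 m/s.
Reynolds number Re = ρVD/μ = 996 · 0.8505 · 0.128 / 0.00065 = 1.668e+05.
Re > 4000 → turbulent. Relative roughness ε/D = 0.0026/0.128 = 0.0203. Haaland: 1/√f = -1.8 log₁₀[(0.0203/3.7)^1.11 + 6.9/1.668e+05] = -1.8 log₁₀[0.0031 + 4.14e-05] = 4.506, so f = 0.04925.
Darcy-Weisbach: ΔP = f(L/D)(ρV²/2) = 0.04925·(132/0.128)·(996·0.8505²/2) = 0.04925·1031·360.2 = 1.829e+04 Pa.
Q = ṁ/ρ = 10.9/996 = 0.01094 m³/s.
Pumping power P = QΔP = 0.01094·1.829e+04 = 200.2 W = 200 W.

P ≈ 200 W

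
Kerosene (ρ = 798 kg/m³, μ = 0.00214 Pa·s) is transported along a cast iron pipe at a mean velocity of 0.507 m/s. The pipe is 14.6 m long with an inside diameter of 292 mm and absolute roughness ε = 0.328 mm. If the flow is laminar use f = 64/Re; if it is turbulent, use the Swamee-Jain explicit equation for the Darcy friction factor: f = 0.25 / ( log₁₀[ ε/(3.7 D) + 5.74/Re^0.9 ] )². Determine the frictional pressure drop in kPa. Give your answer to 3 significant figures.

Reynolds number Re = ρVD/μ = 798 · 0.507 · 0.292 / 0.00214 = 5.521e+04.
Re > 4000 → turbulent. Relative roughness ε/D = 0.000328/0.292 = 0.00112. Swamee-Jain: f = 0.25/(log₁₀[0.00112/3.7 + 5.74/5.521e+04^0.9])² = 0.25/(log₁₀[0.000304 + 0.00031])² = 0.25/(-3.212)² = 0.02423.
Darcy-Weisbach: ΔP = f(L/D)(ρV²/2) = 0.02423·(14.6/0.292)·(798·0.507²/2) = 0.02423·50·102.6 = 124.2 Pa.
ΔP = 124.2 Pa = 0.124 kPa.

ΔP ≈ 0.124 kPa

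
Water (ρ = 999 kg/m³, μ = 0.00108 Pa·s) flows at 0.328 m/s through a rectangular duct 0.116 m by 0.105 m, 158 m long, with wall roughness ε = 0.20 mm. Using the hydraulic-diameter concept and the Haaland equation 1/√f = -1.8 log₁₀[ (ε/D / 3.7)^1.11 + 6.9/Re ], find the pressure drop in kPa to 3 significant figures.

ΔP ≈ 2.08 kPa

Hydraulic diameter D_h = 4A/P = 4·(0.116·0.105)/(2·(0.116+0.105)) = 0.04872/0.442 = 0.1102 m.
Re = ρVD_h/μ = 999·0.328·0.1102/0.00108 = 3.344e+04.
ε/D_h = 0.0002/0.1102 = 0.00181; Haaland gives 1/√f = -1.8 log₁₀[0.000212+0.000206] = 6.081, so f = 0.02704.
ΔP = f(L/D_h)(ρV²/2) = 0.02704·158/0.1102·53.74 = 2083 Pa.
ΔP = 2.08 kPa.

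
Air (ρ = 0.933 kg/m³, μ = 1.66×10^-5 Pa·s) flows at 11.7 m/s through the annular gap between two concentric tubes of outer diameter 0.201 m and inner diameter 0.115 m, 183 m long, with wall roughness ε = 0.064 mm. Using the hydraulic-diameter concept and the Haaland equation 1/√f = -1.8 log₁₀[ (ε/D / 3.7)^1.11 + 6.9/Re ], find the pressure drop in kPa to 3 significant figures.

Hydraulic diameter D_h = 4A/P = D_o - D_i = 0.201 - 0.115 = 0.086 m.
Re = ρVD_h/μ = 0.933·11.7·0.086/1.66e-05 = 5.655e+04.
ε/D_h = 6.4e-05/0.086 = 0.000744; Haaland gives 1/√f = -1.8 log₁₀[7.89e-05+0.000122] = 6.655, so f = 0.02258.
ΔP = f(L/D_h)(ρV²/2) = 0.02258·183/0.086·63.86 = 3068 Pa.
ΔP = 3.07 kPa.

ΔP ≈ 3.07 kPa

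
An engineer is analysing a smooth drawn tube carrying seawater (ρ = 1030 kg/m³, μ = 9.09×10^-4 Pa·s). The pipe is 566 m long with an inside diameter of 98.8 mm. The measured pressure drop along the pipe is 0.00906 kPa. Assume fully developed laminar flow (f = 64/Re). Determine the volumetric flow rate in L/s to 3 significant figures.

Q ≈ 0.0412 L/s

For laminar flow, f = 64/Re with Re = ρVD/μ, so Darcy-Weisbach reduces to ΔP = 32μLV/D². Solving for V: V = ΔP·D²/(32μL) = 9.06·(0.0988)²/(32·0.000909·566) = 0.005372 m/s.
Check: Re = ρVD/μ = 1030·0.005372·0.0988/0.000909 = 601.4 < 2300, so the laminar assumption holds.
Q = V·A = 0.005372·(π/4·0.0988²) = 4.118e-05 m³/s = 0.0412 L/s.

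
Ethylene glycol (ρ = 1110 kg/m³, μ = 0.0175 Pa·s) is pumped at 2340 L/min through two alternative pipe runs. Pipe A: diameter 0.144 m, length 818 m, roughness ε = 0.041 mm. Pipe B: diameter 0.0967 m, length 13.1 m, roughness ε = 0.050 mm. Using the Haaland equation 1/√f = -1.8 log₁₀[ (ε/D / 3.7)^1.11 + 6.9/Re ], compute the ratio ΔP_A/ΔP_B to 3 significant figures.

Pipe A: V = Q/A = 0.039/0.01629 = 2.395 m/s; Re = 2.187e+04; ε/D = 0.000285; Haaland → f = 0.0257; ΔP_A = f(L/D)(ρV²/2) = 4.647e+05 Pa.
Pipe B: V = Q/A = 0.039/0.007344 = 5.31 m/s; Re = 3.257e+04; ε/D = 0.000517; Haaland → f = 0.02411; ΔP_B = f(L/D)(ρV²/2) = 5.113e+04 Pa.
ΔP_A/ΔP_B = 4.647e+05/5.113e+04 = 9.09.

ΔP_A/ΔP_B ≈ 9.09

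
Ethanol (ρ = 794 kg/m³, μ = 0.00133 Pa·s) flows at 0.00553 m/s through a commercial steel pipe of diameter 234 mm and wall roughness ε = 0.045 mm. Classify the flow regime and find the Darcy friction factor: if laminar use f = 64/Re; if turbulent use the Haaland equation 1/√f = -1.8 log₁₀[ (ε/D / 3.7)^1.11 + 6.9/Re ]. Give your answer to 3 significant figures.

Re = ρVD/μ = 794·0.00553·0.234/0.00133 = 772.5.
Re < 2300 → laminar, so f = 64/Re = 0.08285 (roughness is irrelevant in laminar flow).

f ≈ 0.0828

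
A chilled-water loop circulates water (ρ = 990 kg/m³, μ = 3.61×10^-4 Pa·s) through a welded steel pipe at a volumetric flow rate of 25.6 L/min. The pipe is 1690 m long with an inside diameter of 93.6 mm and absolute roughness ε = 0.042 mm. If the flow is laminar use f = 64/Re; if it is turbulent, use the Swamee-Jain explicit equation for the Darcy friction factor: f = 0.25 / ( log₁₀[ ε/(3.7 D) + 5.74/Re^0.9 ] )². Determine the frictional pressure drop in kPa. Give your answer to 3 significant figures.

Q = 25.6 L/min = 25.6/60000 = 0.0004267 m³/s.
Cross-sectional area A = πD²/4 = π(0.0936)²/4 = 0.006881 m²; mean velocity V = Q/A = 0.0004267/0.006881 = 0.06201 m/s.
Reynolds number Re = ρVD/μ = 990 · 0.06201 · 0.0936 / 0.000361 = 1.592e+04.
Re > 4000 → turbulent. Relative roughness ε/D = 4.2e-05/0.0936 = 0.000449. Swamee-Jain: f = 0.25/(log₁₀[0.000449/3.7 + 5.74/1.592e+04^0.9])² = 0.25/(log₁₀[0.000121 + 0.000949])² = 0.25/(-2.971)² = 0.02833.
Darcy-Weisbach: ΔP = f(L/D)(ρV²/2) = 0.02833·(1690/0.0936)·(990·0.06201²/2) = 0.02833·1.806e+04·1.903 = 973.6 Pa.
ΔP = 973.6 Pa = 0.974 kPa.

ΔP ≈ 0.974 kPa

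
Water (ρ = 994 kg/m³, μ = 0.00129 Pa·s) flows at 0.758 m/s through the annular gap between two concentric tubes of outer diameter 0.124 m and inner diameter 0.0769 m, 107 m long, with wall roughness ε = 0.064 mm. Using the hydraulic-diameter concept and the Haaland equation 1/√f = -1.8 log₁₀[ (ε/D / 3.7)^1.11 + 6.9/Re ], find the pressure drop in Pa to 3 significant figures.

Hydraulic diameter D_h = 4A/P = D_o - D_i = 0.124 - 0.0769 = 0.0471 m.
Re = ρVD_h/μ = 994·0.758·0.0471/0.00129 = 2.751e+04.
ε/D_h = 6.4e-05/0.0471 = 0.00136; Haaland gives 1/√f = -1.8 log₁₀[0.000154+0.000251] = 6.107, so f = 0.02681.
ΔP = f(L/D_h)(ρV²/2) = 0.02681·107/0.0471·285.6 = 1.739e+04 Pa.

ΔP ≈ 17400 Pa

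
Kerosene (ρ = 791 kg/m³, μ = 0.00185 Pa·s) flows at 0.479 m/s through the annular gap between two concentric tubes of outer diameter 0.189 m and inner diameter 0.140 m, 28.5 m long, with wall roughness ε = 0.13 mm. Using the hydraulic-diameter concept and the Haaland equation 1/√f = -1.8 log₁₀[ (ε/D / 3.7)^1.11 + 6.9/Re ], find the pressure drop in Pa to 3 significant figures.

Hydraulic diameter D_h = 4A/P = D_o - D_i = 0.189 - 0.14 = 0.049 m.
Re = ρVD_h/μ = 791·0.479·0.049/0.00185 = 1.004e+04.
ε/D_h = 0.00013/0.049 = 0.00265; Haaland gives 1/√f = -1.8 log₁₀[0.000323+0.000688] = 5.392, so f = 0.0344.
ΔP = f(L/D_h)(ρV²/2) = 0.0344·28.5/0.049·90.74 = 1816 Pa.

ΔP ≈ 1820 Pa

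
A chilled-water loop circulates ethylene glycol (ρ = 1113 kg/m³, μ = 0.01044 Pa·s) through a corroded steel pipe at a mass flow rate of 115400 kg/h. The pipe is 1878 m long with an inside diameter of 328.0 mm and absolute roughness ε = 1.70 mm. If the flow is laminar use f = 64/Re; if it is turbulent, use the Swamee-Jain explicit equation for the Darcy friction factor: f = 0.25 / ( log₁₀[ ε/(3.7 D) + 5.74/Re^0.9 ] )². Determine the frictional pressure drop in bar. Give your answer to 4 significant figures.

ṁ = 115400 kg/h = 115400/3600 = 32.06 kg/s.
A = πD²/4 = π(0.328)²/4 = 0.0845 m²; mean velocity V = ṁ/(ρA) = 32.06/(1113 · 0.0845) = 0.3409 m/s.
Reynolds number Re = ρVD/μ = 1113 · 0.3409 · 0.328 / 0.0104 = 1.192e+04.
Re > 4000 → turbulent. Relative roughness ε/D = 0.0017/0.328 = 0.00518. Swamee-Jain: f = 0.25/(log₁₀[0.00518/3.7 + 5.74/1.192e+04^0.9])² = 0.25/(log₁₀[0.0014 + 0.00123])² = 0.25/(-2.58)² = 0.03757.
Darcy-Weisbach: ΔP = f(L/D)(ρV²/2) = 0.03757·(1878/0.328)·(1113·0.3409²/2) = 0.03757·5726·64.66 = 1.391e+04 Pa.
ΔP = 1.391e+04 Pa = 0.1391 bar.

ΔP ≈ 0.1391 bar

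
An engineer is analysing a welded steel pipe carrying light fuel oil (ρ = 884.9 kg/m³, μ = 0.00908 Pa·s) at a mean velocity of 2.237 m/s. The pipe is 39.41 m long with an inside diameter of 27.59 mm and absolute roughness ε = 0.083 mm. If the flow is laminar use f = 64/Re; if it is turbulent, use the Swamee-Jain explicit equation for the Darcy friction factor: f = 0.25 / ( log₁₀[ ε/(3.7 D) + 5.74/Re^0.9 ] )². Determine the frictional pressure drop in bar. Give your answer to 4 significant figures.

ΔP ≈ 1.255 bar

Reynolds number Re = ρVD/μ = 884.9 · 2.237 · 0.02759 / 0.00908 = 6015.
Re > 4000 → turbulent. Relative roughness ε/D = 8.3e-05/0.02759 = 0.00301. Swamee-Jain: f = 0.25/(log₁₀[0.00301/3.7 + 5.74/6015^0.9])² = 0.25/(log₁₀[0.000813 + 0.00228])² = 0.25/(-2.51)² = 0.03969.
Darcy-Weisbach: ΔP = f(L/D)(ρV²/2) = 0.03969·(39.41/0.02759)·(884.9·2.237²/2) = 0.03969·1428·2214 = 1.255e+05 Pa.
ΔP = 1.255e+05 Pa = 1.255 bar.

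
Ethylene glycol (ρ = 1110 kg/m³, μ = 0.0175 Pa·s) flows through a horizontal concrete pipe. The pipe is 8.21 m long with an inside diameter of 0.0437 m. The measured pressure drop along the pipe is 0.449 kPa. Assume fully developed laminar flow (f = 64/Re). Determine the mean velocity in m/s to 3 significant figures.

V ≈ 0.186 m/s

For laminar flow, f = 64/Re with Re = ρVD/μ, so Darcy-Weisbach reduces to ΔP = 32μLV/D². Solving for V: V = ΔP·D²/(32μL) = 449·(0.0437)²/(32·0.0175·8.21) = 0.1865 m/s.
Check: Re = ρVD/μ = 1110·0.1865·0.0437/0.0175 = 516.9 < 2300, so the laminar assumption holds.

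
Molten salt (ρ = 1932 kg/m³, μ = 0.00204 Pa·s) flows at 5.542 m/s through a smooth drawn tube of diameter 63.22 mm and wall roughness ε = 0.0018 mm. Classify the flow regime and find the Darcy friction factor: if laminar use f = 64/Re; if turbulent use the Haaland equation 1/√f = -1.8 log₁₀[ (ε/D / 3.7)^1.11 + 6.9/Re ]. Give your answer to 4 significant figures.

f ≈ 0.01433

Re = ρVD/μ = 1932·5.542·0.06322/0.00204 = 3.318e+05.
Re > 4000 → turbulent. ε/D = 1.8e-06/0.06322 = 2.85e-05; Haaland: 1/√f = -1.8 log₁₀[2.11e-06 + 2.08e-05] = 8.352, so f = 0.01433.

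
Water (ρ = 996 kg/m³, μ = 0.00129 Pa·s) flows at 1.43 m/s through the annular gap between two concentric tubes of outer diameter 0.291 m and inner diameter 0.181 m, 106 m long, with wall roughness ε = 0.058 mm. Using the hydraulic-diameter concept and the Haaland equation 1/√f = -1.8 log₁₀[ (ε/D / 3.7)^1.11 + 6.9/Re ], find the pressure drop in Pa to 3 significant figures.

ΔP ≈ 19400 Pa

Hydraulic diameter D_h = 4A/P = D_o - D_i = 0.291 - 0.181 = 0.11 m.
Re = ρVD_h/μ = 996·1.43·0.11/0.00129 = 1.215e+05.
ε/D_h = 5.8e-05/0.11 = 0.000527; Haaland gives 1/√f = -1.8 log₁₀[5.38e-05+5.68e-05] = 7.121, so f = 0.01972.
ΔP = f(L/D_h)(ρV²/2) = 0.01972·106/0.11·1018 = 1.935e+04 Pa.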